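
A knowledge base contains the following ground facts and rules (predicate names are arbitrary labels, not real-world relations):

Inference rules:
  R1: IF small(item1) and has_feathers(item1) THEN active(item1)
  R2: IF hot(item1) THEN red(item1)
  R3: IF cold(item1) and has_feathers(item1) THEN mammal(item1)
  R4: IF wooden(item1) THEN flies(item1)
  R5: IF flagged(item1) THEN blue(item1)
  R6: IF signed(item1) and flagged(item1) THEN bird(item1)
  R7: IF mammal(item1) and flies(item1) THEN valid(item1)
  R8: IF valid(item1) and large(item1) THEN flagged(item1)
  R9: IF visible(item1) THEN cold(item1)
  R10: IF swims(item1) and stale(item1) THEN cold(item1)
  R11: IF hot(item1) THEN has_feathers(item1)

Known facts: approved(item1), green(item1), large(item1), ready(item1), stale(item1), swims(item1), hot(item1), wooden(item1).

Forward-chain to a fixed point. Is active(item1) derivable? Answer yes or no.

Round 1 fires R2, R4, R10, R11, giving red(item1), flies(item1), cold(item1), has_feathers(item1).
Round 2 fires R3, giving mammal(item1).
Round 3 fires R7, giving valid(item1).
Round 4 fires R8, giving flagged(item1).
Round 5 fires R5, giving blue(item1).
Fixed point reached. active(item1) is concluded only by R1; R1 needs small(item1) (never derived).

no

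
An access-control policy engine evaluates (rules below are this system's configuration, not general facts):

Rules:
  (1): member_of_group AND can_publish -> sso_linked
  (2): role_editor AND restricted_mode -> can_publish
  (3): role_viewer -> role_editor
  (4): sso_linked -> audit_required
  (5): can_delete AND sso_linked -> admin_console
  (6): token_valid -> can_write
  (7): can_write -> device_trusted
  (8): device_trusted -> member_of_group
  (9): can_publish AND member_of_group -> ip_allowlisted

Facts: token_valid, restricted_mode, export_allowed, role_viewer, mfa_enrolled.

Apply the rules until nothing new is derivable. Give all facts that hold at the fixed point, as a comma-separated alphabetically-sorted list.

Round 1: (3) [role_viewer -> role_editor]; (6) [token_valid -> can_write]. New: role_editor, can_write.
Round 2: (2) [role_editor AND restricted_mode -> can_publish]; (7) [can_write -> device_trusted]. New: can_publish, device_trusted.
Round 3: (8) [device_trusted -> member_of_group]. New: member_of_group.
Round 4: (1) [member_of_group AND can_publish -> sso_linked]; (9) [can_publish AND member_of_group -> ip_allowlisted]. New: sso_linked, ip_allowlisted.
Round 5: (4) [sso_linked -> audit_required]. New: audit_required.

audit_required, can_publish, can_write, device_trusted, export_allowed, ip_allowlisted, member_of_group, mfa_enrolled, restricted_mode, role_editor, role_viewer, sso_linked, token_valid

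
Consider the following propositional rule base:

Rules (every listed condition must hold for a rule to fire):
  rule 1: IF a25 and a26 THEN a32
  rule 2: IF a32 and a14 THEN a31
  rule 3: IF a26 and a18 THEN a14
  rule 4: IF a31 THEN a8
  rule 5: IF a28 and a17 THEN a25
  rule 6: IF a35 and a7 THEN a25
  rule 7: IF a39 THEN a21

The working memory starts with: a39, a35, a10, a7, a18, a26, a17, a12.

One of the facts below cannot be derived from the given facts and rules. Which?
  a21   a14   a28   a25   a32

a28

Round 1: rule 3 [IF a26 and a18 THEN a14]; rule 6 [IF a35 and a7 THEN a25]; rule 7 [IF a39 THEN a21]. Adds a14, a25, a21.
Round 2: rule 1 [IF a25 and a26 THEN a32]. Adds a32.
Round 3: rule 2 [IF a32 and a14 THEN a31]. Adds a31.
Round 4: rule 4 [IF a31 THEN a8]. Adds a8.
Derived: a32 (round 2), a25 (round 1), a21 (round 1), a14 (round 1). a28 never appears in any round.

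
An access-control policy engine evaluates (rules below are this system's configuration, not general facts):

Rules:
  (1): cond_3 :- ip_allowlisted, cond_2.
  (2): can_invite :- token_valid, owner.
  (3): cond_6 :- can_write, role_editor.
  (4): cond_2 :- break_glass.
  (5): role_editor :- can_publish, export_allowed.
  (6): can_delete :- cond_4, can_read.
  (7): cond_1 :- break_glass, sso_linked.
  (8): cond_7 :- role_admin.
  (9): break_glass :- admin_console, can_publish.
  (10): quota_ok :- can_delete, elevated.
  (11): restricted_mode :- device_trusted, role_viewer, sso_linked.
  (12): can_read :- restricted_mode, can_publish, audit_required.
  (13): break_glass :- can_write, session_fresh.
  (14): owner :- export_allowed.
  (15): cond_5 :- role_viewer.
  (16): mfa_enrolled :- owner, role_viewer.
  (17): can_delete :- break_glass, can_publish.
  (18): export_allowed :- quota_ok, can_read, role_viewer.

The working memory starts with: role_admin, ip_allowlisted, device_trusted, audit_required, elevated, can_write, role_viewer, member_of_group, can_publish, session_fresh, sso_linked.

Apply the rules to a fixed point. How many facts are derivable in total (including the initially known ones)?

26

[1] (8) [cond_7 :- role_admin.]; (11) [restricted_mode :- device_trusted, role_viewer, sso_linked.]; (13) [break_glass :- can_write, session_fresh.]; (15) [cond_5 :- role_viewer.]. ⇒ new: cond_7, restricted_mode, break_glass, cond_5.
[2] (4) [cond_2 :- break_glass.]; (7) [cond_1 :- break_glass, sso_linked.]; (12) [can_read :- restricted_mode, can_publish, audit_required.]; (17) [can_delete :- break_glass, can_publish.]. ⇒ new: cond_2, cond_1, can_read, can_delete.
[3] (1) [cond_3 :- ip_allowlisted, cond_2.]; (10) [quota_ok :- can_delete, elevated.]. ⇒ new: cond_3, quota_ok.
[4] (18) [export_allowed :- quota_ok, can_read, role_viewer.]. ⇒ new: export_allowed.
[5] (5) [role_editor :- can_publish, export_allowed.]; (14) [owner :- export_allowed.]. ⇒ new: role_editor, owner.
[6] (3) [cond_6 :- can_write, role_editor.]; (16) [mfa_enrolled :- owner, role_viewer.]. ⇒ new: cond_6, mfa_enrolled.
Closure: {audit_required, break_glass, can_delete, can_publish, can_read, can_write, cond_1, cond_2, cond_3, cond_5, cond_6, cond_7, device_trusted, elevated, export_allowed, ip_allowlisted, member_of_group, mfa_enrolled, owner, quota_ok, restricted_mode, role_admin, role_editor, role_viewer, session_fresh, sso_linked} — 26 facts.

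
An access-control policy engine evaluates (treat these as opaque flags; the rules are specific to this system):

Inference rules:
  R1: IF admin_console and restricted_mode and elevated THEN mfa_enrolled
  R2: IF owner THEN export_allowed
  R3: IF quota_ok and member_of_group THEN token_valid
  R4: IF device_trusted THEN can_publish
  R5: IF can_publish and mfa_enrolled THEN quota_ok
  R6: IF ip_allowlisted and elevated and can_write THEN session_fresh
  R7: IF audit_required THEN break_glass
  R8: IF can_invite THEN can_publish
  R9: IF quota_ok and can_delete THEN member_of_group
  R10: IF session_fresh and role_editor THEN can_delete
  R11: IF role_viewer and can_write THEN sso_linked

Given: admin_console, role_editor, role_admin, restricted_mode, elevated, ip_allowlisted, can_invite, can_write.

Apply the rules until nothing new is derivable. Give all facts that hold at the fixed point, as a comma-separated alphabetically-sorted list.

admin_console, can_delete, can_invite, can_publish, can_write, elevated, ip_allowlisted, member_of_group, mfa_enrolled, quota_ok, restricted_mode, role_admin, role_editor, session_fresh, token_valid

Round 1 fires R1, R6, R8, giving mfa_enrolled, session_fresh, can_publish.
Round 2 fires R5, R10, giving quota_ok, can_delete.
Round 3 fires R9, giving member_of_group.
Round 4 fires R3, giving token_valid.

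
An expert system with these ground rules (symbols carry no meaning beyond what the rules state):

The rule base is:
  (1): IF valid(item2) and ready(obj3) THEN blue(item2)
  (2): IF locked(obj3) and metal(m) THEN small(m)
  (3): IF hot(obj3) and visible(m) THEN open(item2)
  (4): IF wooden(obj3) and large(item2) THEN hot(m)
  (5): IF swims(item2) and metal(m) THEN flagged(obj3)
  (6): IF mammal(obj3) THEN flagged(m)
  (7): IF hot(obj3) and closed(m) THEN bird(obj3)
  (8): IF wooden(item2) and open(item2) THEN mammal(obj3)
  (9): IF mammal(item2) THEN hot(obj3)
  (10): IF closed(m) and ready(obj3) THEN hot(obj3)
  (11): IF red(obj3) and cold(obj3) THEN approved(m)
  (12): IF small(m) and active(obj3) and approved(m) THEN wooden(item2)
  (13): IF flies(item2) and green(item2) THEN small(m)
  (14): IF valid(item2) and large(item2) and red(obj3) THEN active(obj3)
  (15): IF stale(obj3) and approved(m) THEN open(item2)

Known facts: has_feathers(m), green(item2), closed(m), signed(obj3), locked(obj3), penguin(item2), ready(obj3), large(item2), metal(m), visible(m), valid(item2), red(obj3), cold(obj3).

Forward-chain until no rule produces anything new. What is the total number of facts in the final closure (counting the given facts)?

Round 1: (1) [IF valid(item2) and ready(obj3) THEN blue(item2)]; (2) [IF locked(obj3) and metal(m) THEN small(m)]; (10) [IF closed(m) and ready(obj3) THEN hot(obj3)]; (11) [IF red(obj3) and cold(obj3) THEN approved(m)]; (14) [IF valid(item2) and large(item2) and red(obj3) THEN active(obj3)]. Adds blue(item2), small(m), hot(obj3), approved(m), active(obj3).
Round 2: (3) [IF hot(obj3) and visible(m) THEN open(item2)]; (7) [IF hot(obj3) and closed(m) THEN bird(obj3)]; (12) [IF small(m) and active(obj3) and approved(m) THEN wooden(item2)]. Adds open(item2), bird(obj3), wooden(item2).
Round 3: (8) [IF wooden(item2) and open(item2) THEN mammal(obj3)]. Adds mammal(obj3).
Round 4: (6) [IF mammal(obj3) THEN flagged(m)]. Adds flagged(m).
Closure: {active(obj3), approved(m), bird(obj3), blue(item2), closed(m), cold(obj3), flagged(m), green(item2), has_feathers(m), hot(obj3), large(item2), locked(obj3), mammal(obj3), metal(m), open(item2), penguin(item2), ready(obj3), red(obj3), signed(obj3), small(m), valid(item2), visible(m), wooden(item2)} — 23 facts.

23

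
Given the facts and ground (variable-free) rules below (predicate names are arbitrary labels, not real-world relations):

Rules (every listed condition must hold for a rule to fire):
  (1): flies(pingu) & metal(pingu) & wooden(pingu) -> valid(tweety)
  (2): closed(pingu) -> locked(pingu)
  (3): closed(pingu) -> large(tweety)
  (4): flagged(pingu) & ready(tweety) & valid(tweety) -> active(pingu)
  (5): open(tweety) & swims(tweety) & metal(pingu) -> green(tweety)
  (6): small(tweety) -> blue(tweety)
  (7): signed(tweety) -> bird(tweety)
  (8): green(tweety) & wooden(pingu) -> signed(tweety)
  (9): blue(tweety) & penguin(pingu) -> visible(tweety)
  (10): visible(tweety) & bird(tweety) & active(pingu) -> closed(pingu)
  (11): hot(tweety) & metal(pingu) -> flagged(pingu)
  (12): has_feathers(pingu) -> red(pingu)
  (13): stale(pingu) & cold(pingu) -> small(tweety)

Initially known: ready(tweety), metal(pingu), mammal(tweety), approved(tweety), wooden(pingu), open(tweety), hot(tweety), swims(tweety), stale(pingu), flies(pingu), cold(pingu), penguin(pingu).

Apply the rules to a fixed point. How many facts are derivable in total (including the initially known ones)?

Round 1: (1) [flies(pingu) & metal(pingu) & wooden(pingu) -> valid(tweety)]; (5) [open(tweety) & swims(tweety) & metal(pingu) -> green(tweety)]; (11) [hot(tweety) & metal(pingu) -> flagged(pingu)]; (13) [stale(pingu) & cold(pingu) -> small(tweety)]. New: valid(tweety), green(tweety), flagged(pingu), small(tweety).
Round 2: (4) [flagged(pingu) & ready(tweety) & valid(tweety) -> active(pingu)]; (6) [small(tweety) -> blue(tweety)]; (8) [green(tweety) & wooden(pingu) -> signed(tweety)]. New: active(pingu), blue(tweety), signed(tweety).
Round 3: (7) [signed(tweety) -> bird(tweety)]; (9) [blue(tweety) & penguin(pingu) -> visible(tweety)]. New: bird(tweety), visible(tweety).
Round 4: (10) [visible(tweety) & bird(tweety) & active(pingu) -> closed(pingu)]. New: closed(pingu).
Round 5: (2) [closed(pingu) -> locked(pingu)]; (3) [closed(pingu) -> large(tweety)]. New: locked(pingu), large(tweety).
Closure: {active(pingu), approved(tweety), bird(tweety), blue(tweety), closed(pingu), cold(pingu), flagged(pingu), flies(pingu), green(tweety), hot(tweety), large(tweety), locked(pingu), mammal(tweety), metal(pingu), open(tweety), penguin(pingu), ready(tweety), signed(tweety), small(tweety), stale(pingu), swims(tweety), valid(tweety), visible(tweety), wooden(pingu)} — 24 facts.

24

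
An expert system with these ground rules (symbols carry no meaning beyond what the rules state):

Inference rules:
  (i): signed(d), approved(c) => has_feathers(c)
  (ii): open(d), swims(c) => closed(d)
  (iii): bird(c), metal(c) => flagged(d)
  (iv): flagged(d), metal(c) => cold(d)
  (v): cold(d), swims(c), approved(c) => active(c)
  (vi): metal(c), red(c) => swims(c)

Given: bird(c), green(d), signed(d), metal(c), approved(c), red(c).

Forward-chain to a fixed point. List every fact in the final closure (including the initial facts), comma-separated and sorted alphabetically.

active(c), approved(c), bird(c), cold(d), flagged(d), green(d), has_feathers(c), metal(c), red(c), signed(d), swims(c)

[1] (i) [signed(d), approved(c) => has_feathers(c)]; (iii) [bird(c), metal(c) => flagged(d)]; (vi) [metal(c), red(c) => swims(c)]. ⇒ new: has_feathers(c), flagged(d), swims(c).
[2] (iv) [flagged(d), metal(c) => cold(d)]. ⇒ new: cold(d).
[3] (v) [cold(d), swims(c), approved(c) => active(c)]. ⇒ new: active(c).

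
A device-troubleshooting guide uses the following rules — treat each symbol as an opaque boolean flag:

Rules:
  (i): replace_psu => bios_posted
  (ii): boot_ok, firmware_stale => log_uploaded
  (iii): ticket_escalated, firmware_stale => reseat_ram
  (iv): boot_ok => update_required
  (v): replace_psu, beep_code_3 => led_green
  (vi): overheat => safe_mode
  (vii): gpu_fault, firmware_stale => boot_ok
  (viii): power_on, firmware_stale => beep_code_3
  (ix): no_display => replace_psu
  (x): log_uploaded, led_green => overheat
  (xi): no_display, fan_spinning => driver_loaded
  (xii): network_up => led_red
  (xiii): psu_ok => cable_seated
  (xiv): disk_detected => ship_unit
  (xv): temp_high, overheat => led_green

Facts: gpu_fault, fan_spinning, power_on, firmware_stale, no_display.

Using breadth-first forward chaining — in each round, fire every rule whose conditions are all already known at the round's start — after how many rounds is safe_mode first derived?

Round 1: (vii) [gpu_fault, firmware_stale => boot_ok]; (viii) [power_on, firmware_stale => beep_code_3]; (ix) [no_display => replace_psu]; (xi) [no_display, fan_spinning => driver_loaded]. Adds boot_ok, beep_code_3, replace_psu, driver_loaded.
Round 2: (i) [replace_psu => bios_posted]; (ii) [boot_ok, firmware_stale => log_uploaded]; (iv) [boot_ok => update_required]; (v) [replace_psu, beep_code_3 => led_green]. Adds bios_posted, log_uploaded, update_required, led_green.
Round 3: (x) [log_uploaded, led_green => overheat]. Adds overheat.
Round 4: (vi) [overheat => safe_mode]. Adds safe_mode.
safe_mode first appears in round 4.

4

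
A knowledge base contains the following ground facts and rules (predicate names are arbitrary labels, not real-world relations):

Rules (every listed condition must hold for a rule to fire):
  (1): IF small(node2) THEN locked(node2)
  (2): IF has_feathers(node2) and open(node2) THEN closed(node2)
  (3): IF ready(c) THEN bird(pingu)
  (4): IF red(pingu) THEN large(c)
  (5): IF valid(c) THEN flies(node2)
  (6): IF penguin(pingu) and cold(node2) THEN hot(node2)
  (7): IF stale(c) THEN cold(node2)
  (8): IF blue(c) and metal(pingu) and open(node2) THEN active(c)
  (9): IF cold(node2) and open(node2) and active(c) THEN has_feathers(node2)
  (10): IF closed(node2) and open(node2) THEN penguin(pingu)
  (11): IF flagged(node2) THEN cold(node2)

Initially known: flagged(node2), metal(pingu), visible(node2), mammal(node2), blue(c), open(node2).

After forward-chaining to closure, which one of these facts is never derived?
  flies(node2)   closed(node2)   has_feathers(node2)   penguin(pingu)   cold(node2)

flies(node2)

Round 1 fires (8), (11), giving active(c), cold(node2).
Round 2 fires (9), giving has_feathers(node2).
Round 3 fires (2), giving closed(node2).
Round 4 fires (10), giving penguin(pingu).
Round 5 fires (6), giving hot(node2).
Derived: penguin(pingu) (round 4), cold(node2) (round 1), closed(node2) (round 3), has_feathers(node2) (round 2). flies(node2) never appears in any round.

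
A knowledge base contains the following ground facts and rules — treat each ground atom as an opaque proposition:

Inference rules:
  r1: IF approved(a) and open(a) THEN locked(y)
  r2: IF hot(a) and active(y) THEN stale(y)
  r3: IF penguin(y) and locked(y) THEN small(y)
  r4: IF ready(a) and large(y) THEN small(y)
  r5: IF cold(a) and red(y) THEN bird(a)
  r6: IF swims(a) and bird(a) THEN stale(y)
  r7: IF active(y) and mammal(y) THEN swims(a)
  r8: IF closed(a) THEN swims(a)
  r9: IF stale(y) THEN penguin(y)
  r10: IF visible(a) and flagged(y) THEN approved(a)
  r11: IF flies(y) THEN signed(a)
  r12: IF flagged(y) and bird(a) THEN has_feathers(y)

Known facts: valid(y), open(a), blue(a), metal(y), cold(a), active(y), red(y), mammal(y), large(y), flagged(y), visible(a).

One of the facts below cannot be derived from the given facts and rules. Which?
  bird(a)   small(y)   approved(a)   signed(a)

Round 1 fires r5, r7, r10, giving bird(a), swims(a), approved(a).
Round 2 fires r1, r6, r12, giving locked(y), stale(y), has_feathers(y).
Round 3 fires r9, giving penguin(y).
Round 4 fires r3, giving small(y).
Derived: bird(a) (round 1), approved(a) (round 1), small(y) (round 4). signed(a) never appears in any round.

signed(a)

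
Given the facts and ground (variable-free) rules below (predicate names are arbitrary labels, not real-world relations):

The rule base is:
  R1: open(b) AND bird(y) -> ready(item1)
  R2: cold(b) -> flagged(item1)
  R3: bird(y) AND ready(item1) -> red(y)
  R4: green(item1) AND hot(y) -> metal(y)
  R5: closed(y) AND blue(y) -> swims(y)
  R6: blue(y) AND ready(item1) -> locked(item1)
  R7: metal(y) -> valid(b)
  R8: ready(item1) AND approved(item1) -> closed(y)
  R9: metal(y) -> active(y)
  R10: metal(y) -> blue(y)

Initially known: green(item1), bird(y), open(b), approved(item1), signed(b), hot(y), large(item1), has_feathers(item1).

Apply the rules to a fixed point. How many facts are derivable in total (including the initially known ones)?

17

Round 1: R1 [open(b) AND bird(y) -> ready(item1)]; R4 [green(item1) AND hot(y) -> metal(y)]. New: ready(item1), metal(y).
Round 2: R3 [bird(y) AND ready(item1) -> red(y)]; R7 [metal(y) -> valid(b)]; R8 [ready(item1) AND approved(item1) -> closed(y)]; R9 [metal(y) -> active(y)]; R10 [metal(y) -> blue(y)]. New: red(y), valid(b), closed(y), active(y), blue(y).
Round 3: R5 [closed(y) AND blue(y) -> swims(y)]; R6 [blue(y) AND ready(item1) -> locked(item1)]. New: swims(y), locked(item1).
Closure: {active(y), approved(item1), bird(y), blue(y), closed(y), green(item1), has_feathers(item1), hot(y), large(item1), locked(item1), metal(y), open(b), ready(item1), red(y), signed(b), swims(y), valid(b)} — 17 facts.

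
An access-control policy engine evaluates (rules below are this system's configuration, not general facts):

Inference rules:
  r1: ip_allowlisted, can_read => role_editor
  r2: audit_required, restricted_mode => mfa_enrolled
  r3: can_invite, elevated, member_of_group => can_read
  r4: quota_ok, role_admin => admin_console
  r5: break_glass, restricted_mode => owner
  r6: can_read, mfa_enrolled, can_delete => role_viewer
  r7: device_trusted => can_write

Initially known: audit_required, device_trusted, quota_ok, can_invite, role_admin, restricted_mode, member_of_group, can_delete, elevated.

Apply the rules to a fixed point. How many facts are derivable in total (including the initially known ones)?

Round 1 fires r2, r3, r4, r7, giving mfa_enrolled, can_read, admin_console, can_write.
Round 2 fires r6, giving role_viewer.
Closure: {admin_console, audit_required, can_delete, can_invite, can_read, can_write, device_trusted, elevated, member_of_group, mfa_enrolled, quota_ok, restricted_mode, role_admin, role_viewer} — 14 facts.

14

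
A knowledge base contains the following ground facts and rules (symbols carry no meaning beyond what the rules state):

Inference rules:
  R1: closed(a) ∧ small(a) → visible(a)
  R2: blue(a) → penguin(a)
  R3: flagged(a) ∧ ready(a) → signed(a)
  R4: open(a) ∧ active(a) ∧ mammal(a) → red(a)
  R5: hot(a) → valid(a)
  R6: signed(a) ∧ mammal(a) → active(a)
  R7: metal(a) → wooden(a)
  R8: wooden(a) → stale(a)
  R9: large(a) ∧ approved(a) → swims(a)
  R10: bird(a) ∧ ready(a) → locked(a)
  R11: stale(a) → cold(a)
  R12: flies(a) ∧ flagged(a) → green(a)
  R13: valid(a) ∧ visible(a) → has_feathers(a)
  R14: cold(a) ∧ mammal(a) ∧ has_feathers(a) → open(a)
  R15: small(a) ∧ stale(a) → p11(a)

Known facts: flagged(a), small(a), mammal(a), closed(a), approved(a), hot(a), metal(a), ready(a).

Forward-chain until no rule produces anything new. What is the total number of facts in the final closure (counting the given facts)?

19

Round 1 fires R1, R3, R5, R7, giving visible(a), signed(a), valid(a), wooden(a).
Round 2 fires R6, R8, R13, giving active(a), stale(a), has_feathers(a).
Round 3 fires R11, R15, giving cold(a), p11(a).
Round 4 fires R14, giving open(a).
Round 5 fires R4, giving red(a).
Closure: {active(a), approved(a), closed(a), cold(a), flagged(a), has_feathers(a), hot(a), mammal(a), metal(a), open(a), p11(a), ready(a), red(a), signed(a), small(a), stale(a), valid(a), visible(a), wooden(a)} — 19 facts.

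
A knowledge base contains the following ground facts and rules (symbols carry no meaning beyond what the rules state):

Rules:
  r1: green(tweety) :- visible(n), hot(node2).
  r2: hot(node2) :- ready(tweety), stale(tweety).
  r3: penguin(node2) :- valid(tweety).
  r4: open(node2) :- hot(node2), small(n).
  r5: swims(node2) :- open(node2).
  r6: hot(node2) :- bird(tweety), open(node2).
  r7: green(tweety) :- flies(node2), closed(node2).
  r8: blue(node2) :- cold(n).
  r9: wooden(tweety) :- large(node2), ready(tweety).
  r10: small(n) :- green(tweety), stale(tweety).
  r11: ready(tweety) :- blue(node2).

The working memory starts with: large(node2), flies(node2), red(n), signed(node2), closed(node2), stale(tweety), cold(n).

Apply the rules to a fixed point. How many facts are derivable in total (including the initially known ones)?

Round 1 fires r7, r8, giving green(tweety), blue(node2).
Round 2 fires r10, r11, giving small(n), ready(tweety).
Round 3 fires r2, r9, giving hot(node2), wooden(tweety).
Round 4 fires r4, giving open(node2).
Round 5 fires r5, giving swims(node2).
Closure: {blue(node2), closed(node2), cold(n), flies(node2), green(tweety), hot(node2), large(node2), open(node2), ready(tweety), red(n), signed(node2), small(n), stale(tweety), swims(node2), wooden(tweety)} — 15 facts.

15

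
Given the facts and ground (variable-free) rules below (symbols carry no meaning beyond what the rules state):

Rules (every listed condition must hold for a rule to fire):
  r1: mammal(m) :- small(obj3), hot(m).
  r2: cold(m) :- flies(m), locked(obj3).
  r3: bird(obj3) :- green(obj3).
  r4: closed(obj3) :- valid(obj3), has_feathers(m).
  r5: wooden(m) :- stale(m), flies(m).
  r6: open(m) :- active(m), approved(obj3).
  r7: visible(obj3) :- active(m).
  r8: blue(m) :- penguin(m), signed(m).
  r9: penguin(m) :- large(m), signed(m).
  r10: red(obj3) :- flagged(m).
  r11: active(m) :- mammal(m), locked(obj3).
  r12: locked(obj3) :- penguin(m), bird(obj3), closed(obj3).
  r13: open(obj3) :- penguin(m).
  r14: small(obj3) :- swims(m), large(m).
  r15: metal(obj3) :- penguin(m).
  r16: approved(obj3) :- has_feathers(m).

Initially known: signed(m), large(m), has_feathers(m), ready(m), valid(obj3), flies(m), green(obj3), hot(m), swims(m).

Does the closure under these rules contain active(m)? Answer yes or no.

[1] r3 [bird(obj3) :- green(obj3).]; r4 [closed(obj3) :- valid(obj3), has_feathers(m).]; r9 [penguin(m) :- large(m), signed(m).]; r14 [small(obj3) :- swims(m), large(m).]; r16 [approved(obj3) :- has_feathers(m).]. ⇒ new: bird(obj3), closed(obj3), penguin(m), small(obj3), approved(obj3).
[2] r1 [mammal(m) :- small(obj3), hot(m).]; r8 [blue(m) :- penguin(m), signed(m).]; r12 [locked(obj3) :- penguin(m), bird(obj3), closed(obj3).]; r13 [open(obj3) :- penguin(m).]; r15 [metal(obj3) :- penguin(m).]. ⇒ new: mammal(m), blue(m), locked(obj3), open(obj3), metal(obj3).
[3] r2 [cold(m) :- flies(m), locked(obj3).]; r11 [active(m) :- mammal(m), locked(obj3).]. ⇒ new: cold(m), active(m).
[4] r6 [open(m) :- active(m), approved(obj3).]; r7 [visible(obj3) :- active(m).]. ⇒ new: open(m), visible(obj3).
active(m) appears in round 3, so it is derivable.

yes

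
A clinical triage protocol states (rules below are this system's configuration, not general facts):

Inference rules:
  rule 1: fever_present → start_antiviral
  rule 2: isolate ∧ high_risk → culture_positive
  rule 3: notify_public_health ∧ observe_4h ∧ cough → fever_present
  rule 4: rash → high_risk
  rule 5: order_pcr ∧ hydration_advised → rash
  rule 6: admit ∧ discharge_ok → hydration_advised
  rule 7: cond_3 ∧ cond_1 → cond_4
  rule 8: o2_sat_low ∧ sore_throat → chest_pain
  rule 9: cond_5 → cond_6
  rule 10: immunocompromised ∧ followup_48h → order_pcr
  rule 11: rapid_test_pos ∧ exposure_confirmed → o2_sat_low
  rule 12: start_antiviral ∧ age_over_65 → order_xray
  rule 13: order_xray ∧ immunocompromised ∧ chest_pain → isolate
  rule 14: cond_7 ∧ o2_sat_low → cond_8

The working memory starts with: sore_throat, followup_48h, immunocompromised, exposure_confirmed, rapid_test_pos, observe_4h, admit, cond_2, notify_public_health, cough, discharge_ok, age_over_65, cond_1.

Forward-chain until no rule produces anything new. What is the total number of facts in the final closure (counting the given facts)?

24

Round 1: rule 3 [notify_public_health ∧ observe_4h ∧ cough → fever_present]; rule 6 [admit ∧ discharge_ok → hydration_advised]; rule 10 [immunocompromised ∧ followup_48h → order_pcr]; rule 11 [rapid_test_pos ∧ exposure_confirmed → o2_sat_low]. Adds fever_present, hydration_advised, order_pcr, o2_sat_low.
Round 2: rule 1 [fever_present → start_antiviral]; rule 5 [order_pcr ∧ hydration_advised → rash]; rule 8 [o2_sat_low ∧ sore_throat → chest_pain]. Adds start_antiviral, rash, chest_pain.
Round 3: rule 4 [rash → high_risk]; rule 12 [start_antiviral ∧ age_over_65 → order_xray]. Adds high_risk, order_xray.
Round 4: rule 13 [order_xray ∧ immunocompromised ∧ chest_pain → isolate]. Adds isolate.
Round 5: rule 2 [isolate ∧ high_risk → culture_positive]. Adds culture_positive.
Closure: {admit, age_over_65, chest_pain, cond_1, cond_2, cough, culture_positive, discharge_ok, exposure_confirmed, fever_present, followup_48h, high_risk, hydration_advised, immunocompromised, isolate, notify_public_health, o2_sat_low, observe_4h, order_pcr, order_xray, rapid_test_pos, rash, sore_throat, start_antiviral} — 24 facts.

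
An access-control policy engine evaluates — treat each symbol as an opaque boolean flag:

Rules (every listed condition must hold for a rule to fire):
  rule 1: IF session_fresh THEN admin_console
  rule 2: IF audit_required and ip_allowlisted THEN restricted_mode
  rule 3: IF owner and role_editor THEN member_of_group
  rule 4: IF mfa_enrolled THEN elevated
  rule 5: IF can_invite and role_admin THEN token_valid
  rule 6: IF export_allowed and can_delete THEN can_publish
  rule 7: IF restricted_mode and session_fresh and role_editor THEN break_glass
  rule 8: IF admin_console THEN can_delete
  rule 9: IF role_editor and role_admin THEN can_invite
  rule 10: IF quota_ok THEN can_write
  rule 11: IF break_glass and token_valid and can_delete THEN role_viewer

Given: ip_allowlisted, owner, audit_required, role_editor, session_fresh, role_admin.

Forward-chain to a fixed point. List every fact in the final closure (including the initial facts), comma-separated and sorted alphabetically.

Round 1 fires rule 1, rule 2, rule 3, rule 9, giving admin_console, restricted_mode, member_of_group, can_invite.
Round 2 fires rule 5, rule 7, rule 8, giving token_valid, break_glass, can_delete.
Round 3 fires rule 11, giving role_viewer.

admin_console, audit_required, break_glass, can_delete, can_invite, ip_allowlisted, member_of_group, owner, restricted_mode, role_admin, role_editor, role_viewer, session_fresh, token_valid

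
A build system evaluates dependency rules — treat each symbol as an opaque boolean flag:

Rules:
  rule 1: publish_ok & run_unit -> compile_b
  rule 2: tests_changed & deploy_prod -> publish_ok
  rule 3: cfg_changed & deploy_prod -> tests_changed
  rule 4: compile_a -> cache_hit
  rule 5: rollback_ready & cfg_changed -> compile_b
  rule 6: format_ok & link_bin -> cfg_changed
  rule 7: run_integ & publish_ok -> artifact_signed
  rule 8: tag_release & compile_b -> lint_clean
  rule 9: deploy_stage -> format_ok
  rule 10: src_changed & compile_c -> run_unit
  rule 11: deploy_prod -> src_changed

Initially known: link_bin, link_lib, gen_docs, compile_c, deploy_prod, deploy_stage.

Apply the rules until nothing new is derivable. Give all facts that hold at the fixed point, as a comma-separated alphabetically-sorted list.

Round 1: rule 9 [deploy_stage -> format_ok]; rule 11 [deploy_prod -> src_changed]. New: format_ok, src_changed.
Round 2: rule 6 [format_ok & link_bin -> cfg_changed]; rule 10 [src_changed & compile_c -> run_unit]. New: cfg_changed, run_unit.
Round 3: rule 3 [cfg_changed & deploy_prod -> tests_changed]. New: tests_changed.
Round 4: rule 2 [tests_changed & deploy_prod -> publish_ok]. New: publish_ok.
Round 5: rule 1 [publish_ok & run_unit -> compile_b]. New: compile_b.

cfg_changed, compile_b, compile_c, deploy_prod, deploy_stage, format_ok, gen_docs, link_bin, link_lib, publish_ok, run_unit, src_changed, tests_changed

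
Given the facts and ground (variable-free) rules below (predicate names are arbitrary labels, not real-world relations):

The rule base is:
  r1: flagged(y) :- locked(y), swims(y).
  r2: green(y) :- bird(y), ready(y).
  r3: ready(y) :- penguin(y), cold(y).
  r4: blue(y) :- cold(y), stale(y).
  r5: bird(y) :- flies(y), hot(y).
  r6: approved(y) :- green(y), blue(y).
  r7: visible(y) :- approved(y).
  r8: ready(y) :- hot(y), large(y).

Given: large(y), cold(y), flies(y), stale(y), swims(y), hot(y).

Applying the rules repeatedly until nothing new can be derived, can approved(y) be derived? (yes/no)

yes

Round 1: r4 [blue(y) :- cold(y), stale(y).]; r5 [bird(y) :- flies(y), hot(y).]; r8 [ready(y) :- hot(y), large(y).]. New: blue(y), bird(y), ready(y).
Round 2: r2 [green(y) :- bird(y), ready(y).]. New: green(y).
Round 3: r6 [approved(y) :- green(y), blue(y).]. New: approved(y).
Round 4: r7 [visible(y) :- approved(y).]. New: visible(y).
approved(y) appears in round 3, so it is derivable.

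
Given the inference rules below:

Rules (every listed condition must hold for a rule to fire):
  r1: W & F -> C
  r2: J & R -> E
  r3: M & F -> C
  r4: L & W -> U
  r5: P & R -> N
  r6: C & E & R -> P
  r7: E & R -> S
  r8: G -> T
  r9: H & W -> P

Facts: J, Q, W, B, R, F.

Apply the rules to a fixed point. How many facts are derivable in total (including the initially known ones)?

Round 1 fires r1, r2, giving C, E.
Round 2 fires r6, r7, giving P, S.
Round 3 fires r5, giving N.
Closure: {B, C, E, F, J, N, P, Q, R, S, W} — 11 facts.

11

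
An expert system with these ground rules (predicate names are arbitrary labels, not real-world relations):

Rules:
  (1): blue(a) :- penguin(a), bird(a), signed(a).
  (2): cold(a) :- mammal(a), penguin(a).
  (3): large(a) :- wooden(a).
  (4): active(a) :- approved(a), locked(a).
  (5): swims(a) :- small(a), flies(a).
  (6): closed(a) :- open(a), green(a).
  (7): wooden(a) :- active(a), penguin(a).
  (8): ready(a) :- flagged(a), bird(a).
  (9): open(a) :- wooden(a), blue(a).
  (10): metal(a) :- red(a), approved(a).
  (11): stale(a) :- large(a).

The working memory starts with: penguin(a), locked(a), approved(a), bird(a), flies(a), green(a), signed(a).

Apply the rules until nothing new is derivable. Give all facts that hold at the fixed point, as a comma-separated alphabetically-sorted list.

active(a), approved(a), bird(a), blue(a), closed(a), flies(a), green(a), large(a), locked(a), open(a), penguin(a), signed(a), stale(a), wooden(a)

[1] (1) [blue(a) :- penguin(a), bird(a), signed(a).]; (4) [active(a) :- approved(a), locked(a).]. ⇒ new: blue(a), active(a).
[2] (7) [wooden(a) :- active(a), penguin(a).]. ⇒ new: wooden(a).
[3] (3) [large(a) :- wooden(a).]; (9) [open(a) :- wooden(a), blue(a).]. ⇒ new: large(a), open(a).
[4] (6) [closed(a) :- open(a), green(a).]; (11) [stale(a) :- large(a).]. ⇒ new: closed(a), stale(a).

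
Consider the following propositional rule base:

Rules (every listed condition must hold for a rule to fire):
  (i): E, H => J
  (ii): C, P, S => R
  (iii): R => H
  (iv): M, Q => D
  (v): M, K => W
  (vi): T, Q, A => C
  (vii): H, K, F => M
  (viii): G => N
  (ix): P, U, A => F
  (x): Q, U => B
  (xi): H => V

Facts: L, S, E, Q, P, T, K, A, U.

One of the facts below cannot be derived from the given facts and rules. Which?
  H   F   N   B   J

N

Round 1: (vi) [T, Q, A => C]; (ix) [P, U, A => F]; (x) [Q, U => B]. Adds C, F, B.
Round 2: (ii) [C, P, S => R]. Adds R.
Round 3: (iii) [R => H]. Adds H.
Round 4: (i) [E, H => J]; (vii) [H, K, F => M]; (xi) [H => V]. Adds J, M, V.
Round 5: (iv) [M, Q => D]; (v) [M, K => W]. Adds D, W.
Derived: J (round 4), H (round 3), F (round 1), B (round 1). N never appears in any round.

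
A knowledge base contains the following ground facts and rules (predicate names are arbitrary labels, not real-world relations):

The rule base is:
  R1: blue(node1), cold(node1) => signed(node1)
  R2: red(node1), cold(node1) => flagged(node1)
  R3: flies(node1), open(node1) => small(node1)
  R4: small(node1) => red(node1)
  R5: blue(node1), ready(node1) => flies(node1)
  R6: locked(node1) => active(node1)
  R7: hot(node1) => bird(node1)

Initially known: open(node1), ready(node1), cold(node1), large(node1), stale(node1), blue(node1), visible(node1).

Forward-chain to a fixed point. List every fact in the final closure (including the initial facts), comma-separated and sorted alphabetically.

blue(node1), cold(node1), flagged(node1), flies(node1), large(node1), open(node1), ready(node1), red(node1), signed(node1), small(node1), stale(node1), visible(node1)

Round 1 fires R1, R5, giving signed(node1), flies(node1).
Round 2 fires R3, giving small(node1).
Round 3 fires R4, giving red(node1).
Round 4 fires R2, giving flagged(node1).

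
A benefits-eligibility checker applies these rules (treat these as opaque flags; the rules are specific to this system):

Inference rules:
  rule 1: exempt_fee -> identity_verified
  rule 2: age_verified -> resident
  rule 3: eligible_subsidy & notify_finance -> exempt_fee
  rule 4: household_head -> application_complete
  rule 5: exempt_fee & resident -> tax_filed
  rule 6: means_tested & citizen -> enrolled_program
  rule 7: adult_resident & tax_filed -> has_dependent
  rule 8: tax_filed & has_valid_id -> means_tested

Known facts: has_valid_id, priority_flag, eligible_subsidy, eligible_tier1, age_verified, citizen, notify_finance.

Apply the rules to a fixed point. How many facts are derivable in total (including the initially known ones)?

13

Round 1 fires rule 2, rule 3, giving resident, exempt_fee.
Round 2 fires rule 1, rule 5, giving identity_verified, tax_filed.
Round 3 fires rule 8, giving means_tested.
Round 4 fires rule 6, giving enrolled_program.
Closure: {age_verified, citizen, eligible_subsidy, eligible_tier1, enrolled_program, exempt_fee, has_valid_id, identity_verified, means_tested, notify_finance, priority_flag, resident, tax_filed} — 13 facts.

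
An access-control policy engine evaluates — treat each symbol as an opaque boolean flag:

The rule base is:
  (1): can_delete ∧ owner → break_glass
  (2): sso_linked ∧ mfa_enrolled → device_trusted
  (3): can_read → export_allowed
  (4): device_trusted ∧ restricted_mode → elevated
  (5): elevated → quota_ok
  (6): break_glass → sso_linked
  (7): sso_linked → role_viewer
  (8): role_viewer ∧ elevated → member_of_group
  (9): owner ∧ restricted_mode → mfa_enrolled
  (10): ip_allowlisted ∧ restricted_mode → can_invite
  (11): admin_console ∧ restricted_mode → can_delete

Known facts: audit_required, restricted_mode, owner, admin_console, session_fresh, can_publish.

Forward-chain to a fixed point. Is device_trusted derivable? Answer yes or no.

yes

[1] (9) [owner ∧ restricted_mode → mfa_enrolled]; (11) [admin_console ∧ restricted_mode → can_delete]. ⇒ new: mfa_enrolled, can_delete.
[2] (1) [can_delete ∧ owner → break_glass]. ⇒ new: break_glass.
[3] (6) [break_glass → sso_linked]. ⇒ new: sso_linked.
[4] (2) [sso_linked ∧ mfa_enrolled → device_trusted]; (7) [sso_linked → role_viewer]. ⇒ new: device_trusted, role_viewer.
[5] (4) [device_trusted ∧ restricted_mode → elevated]. ⇒ new: elevated.
[6] (5) [elevated → quota_ok]; (8) [role_viewer ∧ elevated → member_of_group]. ⇒ new: quota_ok, member_of_group.
device_trusted appears in round 4, so it is derivable.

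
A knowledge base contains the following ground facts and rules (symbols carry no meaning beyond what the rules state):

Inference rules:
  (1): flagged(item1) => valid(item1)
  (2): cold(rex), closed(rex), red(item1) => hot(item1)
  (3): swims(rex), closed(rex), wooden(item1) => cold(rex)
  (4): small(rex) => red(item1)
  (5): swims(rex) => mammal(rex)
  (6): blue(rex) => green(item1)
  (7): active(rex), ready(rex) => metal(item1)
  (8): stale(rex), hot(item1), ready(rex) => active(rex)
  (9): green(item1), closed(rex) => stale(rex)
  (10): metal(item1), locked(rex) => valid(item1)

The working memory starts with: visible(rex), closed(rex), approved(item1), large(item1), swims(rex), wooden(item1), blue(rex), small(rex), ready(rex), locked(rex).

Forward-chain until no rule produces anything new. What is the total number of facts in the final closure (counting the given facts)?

Round 1 fires (3), (4), (5), (6), giving cold(rex), red(item1), mammal(rex), green(item1).
Round 2 fires (2), (9), giving hot(item1), stale(rex).
Round 3 fires (8), giving active(rex).
Round 4 fires (7), giving metal(item1).
Round 5 fires (10), giving valid(item1).
Closure: {active(rex), approved(item1), blue(rex), closed(rex), cold(rex), green(item1), hot(item1), large(item1), locked(rex), mammal(rex), metal(item1), ready(rex), red(item1), small(rex), stale(rex), swims(rex), valid(item1), visible(rex), wooden(item1)} — 19 facts.

19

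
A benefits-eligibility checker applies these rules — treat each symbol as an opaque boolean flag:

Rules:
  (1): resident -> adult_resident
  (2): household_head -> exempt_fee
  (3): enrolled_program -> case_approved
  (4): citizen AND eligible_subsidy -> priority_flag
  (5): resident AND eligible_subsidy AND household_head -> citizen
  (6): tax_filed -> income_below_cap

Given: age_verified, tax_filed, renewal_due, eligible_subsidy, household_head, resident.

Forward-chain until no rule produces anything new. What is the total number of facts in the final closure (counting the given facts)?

11

Round 1 — (1), (2), (5), (6), derive adult_resident, exempt_fee, citizen, income_below_cap.
Round 2 — (4), derive priority_flag.
Closure: {adult_resident, age_verified, citizen, eligible_subsidy, exempt_fee, household_head, income_below_cap, priority_flag, renewal_due, resident, tax_filed} — 11 facts.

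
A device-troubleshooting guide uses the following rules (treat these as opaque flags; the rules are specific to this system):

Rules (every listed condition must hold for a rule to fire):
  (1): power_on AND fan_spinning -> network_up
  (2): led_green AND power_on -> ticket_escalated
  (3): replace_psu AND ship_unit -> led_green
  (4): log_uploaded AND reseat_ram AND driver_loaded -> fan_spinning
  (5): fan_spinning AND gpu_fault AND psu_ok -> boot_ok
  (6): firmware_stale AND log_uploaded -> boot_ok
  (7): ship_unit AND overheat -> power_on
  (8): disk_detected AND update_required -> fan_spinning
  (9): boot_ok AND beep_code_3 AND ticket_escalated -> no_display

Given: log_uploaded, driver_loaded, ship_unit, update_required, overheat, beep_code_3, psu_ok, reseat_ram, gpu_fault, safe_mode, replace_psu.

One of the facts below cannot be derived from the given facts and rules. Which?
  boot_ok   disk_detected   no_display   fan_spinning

disk_detected

[1] (3) [replace_psu AND ship_unit -> led_green]; (4) [log_uploaded AND reseat_ram AND driver_loaded -> fan_spinning]; (7) [ship_unit AND overheat -> power_on]. ⇒ new: led_green, fan_spinning, power_on.
[2] (1) [power_on AND fan_spinning -> network_up]; (2) [led_green AND power_on -> ticket_escalated]; (5) [fan_spinning AND gpu_fault AND psu_ok -> boot_ok]. ⇒ new: network_up, ticket_escalated, boot_ok.
[3] (9) [boot_ok AND beep_code_3 AND ticket_escalated -> no_display]. ⇒ new: no_display.
Derived: fan_spinning (round 1), boot_ok (round 2), no_display (round 3). disk_detected never appears in any round.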